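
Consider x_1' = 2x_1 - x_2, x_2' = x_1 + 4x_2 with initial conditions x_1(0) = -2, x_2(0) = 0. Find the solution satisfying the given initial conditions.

x_1(t) = 2te^(3t) - 2e^(3t), x_2(t) = -2te^(3t)

Coefficient matrix A = [[2, -1], [1, 4]].
Characteristic polynomial det(A - λI) = λ^2 - 6λ + 9 = 0.
Single eigenvalue λ = 3 with algebraic multiplicity 2.
Eigenvector v = (-1,1); generalized eigenvector w with (A-λI)w=v is (1,0).
General solution: e^(3t)[K_1·v + K_2·(t·v + w)].
Applying x_1(0)=-2, x_2(0)=0 gives K_1=0, K_2=-2.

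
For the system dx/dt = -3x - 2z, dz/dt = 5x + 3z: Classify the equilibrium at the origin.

A = [[-3,-2],[5,3]]; det(A-λI) = λ^2 + 1.
λ = 0 ± i: zero real part.

center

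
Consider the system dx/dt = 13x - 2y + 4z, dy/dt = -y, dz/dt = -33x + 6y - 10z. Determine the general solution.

x(t) = c_1e^(t) + c_2e^(-t) + 4c_3e^(2t), y(t) = c_2e^(-t), z(t) = -3c_1e^(t) - 3c_2e^(-t) - 11c_3e^(2t)

Coefficient matrix A = [[13, -2, 4], [0, -1, 0], [-33, 6, -10]].
det(A - λI) = 0 gives eigenvalues λ = 1, -1, 2.
For λ=1: eigenvector (1,0,-3).
For λ=-1: eigenvector (1,1,-3).
For λ=2: eigenvector (4,0,-11).
General solution: c_1e^(t)(1,0,-3) + c_2e^(-t)(1,1,-3) + c_3e^(2t)(4,0,-11).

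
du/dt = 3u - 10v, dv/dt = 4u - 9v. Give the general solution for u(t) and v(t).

u(t) = 2C_1e^(-3t)sin(2t) - C_1e^(-3t)cos(2t) - C_2e^(-3t)sin(2t) - 2C_2e^(-3t)cos(2t), v(t) = C_1e^(-3t)sin(2t) - C_1e^(-3t)cos(2t) - C_2e^(-3t)sin(2t) - C_2e^(-3t)cos(2t)

Coefficient matrix A = [[3, -10], [4, -9]].
Characteristic polynomial det(A - λI) = λ^2 + 6λ + 13 = 0.
Eigenvalues λ = -3 ± 2i (complex conjugate pair).
For λ=-3+2i: an eigenvector is (-1,-1) - i(2,1) = (-1 - 2i, -1 - i).
A real fundamental pair from Re and Im of e^((-3+2i)t)v: X_1 = e^(-3t)(cos(2t)·(-1,-1) + sin(2t)·(2,1)), X_2 = e^(-3t)(sin(2t)·(-1,-1) - cos(2t)·(2,1)).
General solution: C_1X_1 + C_2X_2.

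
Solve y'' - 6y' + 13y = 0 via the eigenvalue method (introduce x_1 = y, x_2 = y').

y(t) = C_1e^(3t)cos(2t) + C_2e^(3t)sin(2t)

Let x_1 = y, x_2 = y'. Then x_1' = x_2 and x_2' = -13x_1 + 6x_2.
A = [[0,1],[-13,6]]; det(A-λI) = λ^2 - 6λ + 13.
Eigenvalues λ = 3 ± 2i.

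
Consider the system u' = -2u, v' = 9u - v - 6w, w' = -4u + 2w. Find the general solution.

u(t) = K_1e^(-2t), v(t) = -3K_1e^(-2t) + K_2e^(-t) - 2K_3e^(2t), w(t) = K_1e^(-2t) + K_3e^(2t)

Coefficient matrix A = [[-2, 0, 0], [9, -1, -6], [-4, 0, 2]].
det(A - λI) = 0 gives eigenvalues λ = -2, -1, 2.
For λ=-2: eigenvector (1,-3,1).
For λ=-1: eigenvector (0,1,0).
For λ=2: eigenvector (0,-2,1).
General solution: K_1e^(-2t)(1,-3,1) + K_2e^(-t)(0,1,0) + K_3e^(2t)(0,-2,1).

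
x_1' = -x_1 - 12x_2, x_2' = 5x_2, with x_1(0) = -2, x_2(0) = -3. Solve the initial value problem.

x_1(t) = 6e^(5t) - 8e^(-t), x_2(t) = -3e^(5t)

Coefficient matrix A = [[-1, -12], [0, 5]].
Characteristic polynomial det(A - λI) = λ^2 - 4λ - 5 = 0.
Eigenvalues λ = -1, 5.
For λ=-1: (A-λI) row 1 is [0, -12], so an eigenvector is (-1, 0).
For λ=5: (A-λI) row 1 is [-6, -12], so an eigenvector is (2, -1).
General solution: c_1e^(-t)(-1,0) + c_2e^(5t)(2,-1).
Applying x_1(0)=-2, x_2(0)=-3 gives c_1=8, c_2=3.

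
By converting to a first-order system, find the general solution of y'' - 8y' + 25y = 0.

y(t) = c_1e^(4t)cos(3t) + c_2e^(4t)sin(3t)

Let x_1 = y, x_2 = y'. Then x_1' = x_2 and x_2' = -25x_1 + 8x_2.
A = [[0,1],[-25,8]]; det(A-λI) = λ^2 - 8λ + 25.
Eigenvalues λ = 4 ± 3i.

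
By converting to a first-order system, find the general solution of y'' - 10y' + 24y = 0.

y(t) = K_1e^(4t) + K_2e^(6t)

Let x_1 = y, x_2 = y'. Then x_1' = x_2 and x_2' = -24x_1 + 10x_2.
A = [[0,1],[-24,10]]; det(A-λI) = λ^2 - 10λ + 24.
Eigenvalues λ = 4, 6 with eigenvectors (1,4), (1,6).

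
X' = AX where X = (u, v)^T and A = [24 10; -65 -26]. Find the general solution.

u(t) = C_1e^(-t)sin(5t) - C_1e^(-t)cos(5t) - C_2e^(-t)sin(5t) - C_2e^(-t)cos(5t), v(t) = -2C_1e^(-t)sin(5t) + 3C_1e^(-t)cos(5t) + 3C_2e^(-t)sin(5t) + 2C_2e^(-t)cos(5t)

Coefficient matrix A = [[24, 10], [-65, -26]].
Characteristic polynomial det(A - λI) = λ^2 + 2λ + 26 = 0.
Eigenvalues λ = -1 ± 5i (complex conjugate pair).
For λ=-1+5i: an eigenvector is (-1,3) - i(1,-2) = (-1 - i, 3 + 2i).
A real fundamental pair from Re and Im of e^((-1+5i)t)v: X_1 = e^(-t)(cos(5t)·(-1,3) + sin(5t)·(1,-2)), X_2 = e^(-t)(sin(5t)·(-1,3) - cos(5t)·(1,-2)).
General solution: C_1X_1 + C_2X_2.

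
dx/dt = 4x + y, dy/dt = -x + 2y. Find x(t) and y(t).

Coefficient matrix A = [[4, 1], [-1, 2]].
Characteristic polynomial det(A - λI) = λ^2 - 6λ + 9 = 0.
Single eigenvalue λ = 3 with algebraic multiplicity 2.
Eigenvector v = (1,-1); generalized eigenvector w with (A-λI)w=v is (1,0).
General solution: e^(3t)[c_1·v + c_2·(t·v + w)].

x(t) = c_1e^(3t) + c_2te^(3t) + c_2e^(3t), y(t) = -c_1e^(3t) - c_2te^(3t)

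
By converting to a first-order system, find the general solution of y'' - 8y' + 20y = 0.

y(t) = C_1e^(4t)cos(2t) + C_2e^(4t)sin(2t)

Let x_1 = y, x_2 = y'. Then x_1' = x_2 and x_2' = -20x_1 + 8x_2.
A = [[0,1],[-20,8]]; det(A-λI) = λ^2 - 8λ + 20.
Eigenvalues λ = 4 ± 2i.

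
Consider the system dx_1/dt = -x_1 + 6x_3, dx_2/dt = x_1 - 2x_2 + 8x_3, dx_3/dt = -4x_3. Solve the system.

Coefficient matrix A = [[-1, 0, 6], [1, -2, 8], [0, 0, -4]].
det(A - λI) = 0 gives eigenvalues λ = -2, -4, -1.
For λ=-2: eigenvector (0,1,0).
For λ=-4: eigenvector (2,3,-1).
For λ=-1: eigenvector (1,1,0).
General solution: c_1e^(-2t)(0,1,0) + c_2e^(-4t)(2,3,-1) + c_3e^(-t)(1,1,0).

x_1(t) = 2c_2e^(-4t) + c_3e^(-t), x_2(t) = c_1e^(-2t) + 3c_2e^(-4t) + c_3e^(-t), x_3(t) = -c_2e^(-4t)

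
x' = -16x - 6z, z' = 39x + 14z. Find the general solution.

x(t) = C_1e^(-t)sin(3t) + C_1e^(-t)cos(3t) + C_2e^(-t)sin(3t) - C_2e^(-t)cos(3t), z(t) = -2C_1e^(-t)sin(3t) - 3C_1e^(-t)cos(3t) - 3C_2e^(-t)sin(3t) + 2C_2e^(-t)cos(3t)

Coefficient matrix A = [[-16, -6], [39, 14]].
Characteristic polynomial det(A - λI) = λ^2 + 2λ + 10 = 0.
Eigenvalues λ = -1 ± 3i (complex conjugate pair).
For λ=-1+3i: an eigenvector is (1,-3) - i(1,-2) = (1 - i, -3 + 2i).
A real fundamental pair from Re and Im of e^((-1+3i)t)v: X_1 = e^(-t)(cos(3t)·(1,-3) + sin(3t)·(1,-2)), X_2 = e^(-t)(sin(3t)·(1,-3) - cos(3t)·(1,-2)).
General solution: C_1X_1 + C_2X_2.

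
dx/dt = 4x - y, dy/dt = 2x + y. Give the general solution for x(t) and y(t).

Coefficient matrix A = [[4, -1], [2, 1]].
Characteristic polynomial det(A - λI) = λ^2 - 5λ + 6 = 0.
Eigenvalues λ = 3, 2.
For λ=3: (A-λI) row 1 is [1, -1], so an eigenvector is (1, 1).
For λ=2: (A-λI) row 1 is [2, -1], so an eigenvector is (1, 2).
General solution: c_1e^(3t)(1,1) + c_2e^(2t)(1,2).

x(t) = c_1e^(3t) + c_2e^(2t), y(t) = c_1e^(3t) + 2c_2e^(2t)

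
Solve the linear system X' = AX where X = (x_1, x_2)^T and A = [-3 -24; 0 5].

Coefficient matrix A = [[-3, -24], [0, 5]].
Characteristic polynomial det(A - λI) = λ^2 - 2λ - 15 = 0.
Eigenvalues λ = -3, 5.
For λ=-3: (A-λI) row 1 is [0, -24], so an eigenvector is (1, 0).
For λ=5: (A-λI) row 1 is [-8, -24], so an eigenvector is (-3, 1).
General solution: c_1e^(-3t)(1,0) + c_2e^(5t)(-3,1).

x_1(t) = c_1e^(-3t) - 3c_2e^(5t), x_2(t) = c_2e^(5t)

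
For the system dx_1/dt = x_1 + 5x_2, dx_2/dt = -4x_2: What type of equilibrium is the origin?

A = [[1,5],[0,-4]]; det(A-λI) = λ^2 + 3λ - 4.
λ = 1, -4: opposite signs.

saddle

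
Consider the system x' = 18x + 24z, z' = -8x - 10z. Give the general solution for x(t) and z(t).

x(t) = -2K_1e^(6t) + 3K_2e^(2t), z(t) = K_1e^(6t) - 2K_2e^(2t)

Coefficient matrix A = [[18, 24], [-8, -10]].
Characteristic polynomial det(A - λI) = λ^2 - 8λ + 12 = 0.
Eigenvalues λ = 6, 2.
For λ=6: (A-λI) row 1 is [12, 24], so an eigenvector is (-2, 1).
For λ=2: (A-λI) row 1 is [16, 24], so an eigenvector is (3, -2).
General solution: K_1e^(6t)(-2,1) + K_2e^(2t)(3,-2).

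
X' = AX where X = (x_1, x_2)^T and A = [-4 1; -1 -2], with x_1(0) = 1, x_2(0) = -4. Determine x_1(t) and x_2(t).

x_1(t) = -5te^(-3t) + e^(-3t), x_2(t) = -5te^(-3t) - 4e^(-3t)

Coefficient matrix A = [[-4, 1], [-1, -2]].
Characteristic polynomial det(A - λI) = λ^2 + 6λ + 9 = 0.
Single eigenvalue λ = -3 with algebraic multiplicity 2.
Eigenvector v = (-1,-1); generalized eigenvector w with (A-λI)w=v is (-2,-3).
General solution: e^(-3t)[K_1·v + K_2·(t·v + w)].
Applying x_1(0)=1, x_2(0)=-4 gives K_1=-11, K_2=5.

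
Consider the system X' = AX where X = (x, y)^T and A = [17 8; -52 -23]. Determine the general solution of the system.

x(t) = C_1e^(-3t)sin(4t) - C_1e^(-3t)cos(4t) - C_2e^(-3t)sin(4t) - C_2e^(-3t)cos(4t), y(t) = -2C_1e^(-3t)sin(4t) + 3C_1e^(-3t)cos(4t) + 3C_2e^(-3t)sin(4t) + 2C_2e^(-3t)cos(4t)

Coefficient matrix A = [[17, 8], [-52, -23]].
Characteristic polynomial det(A - λI) = λ^2 + 6λ + 25 = 0.
Eigenvalues λ = -3 ± 4i (complex conjugate pair).
For λ=-3+4i: an eigenvector is (-1,3) - i(1,-2) = (-1 - i, 3 + 2i).
A real fundamental pair from Re and Im of e^((-3+4i)t)v: X_1 = e^(-3t)(cos(4t)·(-1,3) + sin(4t)·(1,-2)), X_2 = e^(-3t)(sin(4t)·(-1,3) - cos(4t)·(1,-2)).
General solution: C_1X_1 + C_2X_2.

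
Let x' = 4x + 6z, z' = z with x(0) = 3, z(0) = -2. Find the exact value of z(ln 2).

A = [[4,6],[0,1]]; eigenvalues λ = 4, 1.
Eigenvectors: (1,0) for λ=4, (2,-1) for λ=1.
From the initial condition, c_1 = -1, c_2 = 2.
z(ln 2) = (-1)(2^4)(0) + (2)(2^1)(-1) = -4.

-4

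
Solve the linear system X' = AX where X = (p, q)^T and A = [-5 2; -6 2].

p(t) = -2K_1e^(-2t) + K_2e^(-t), q(t) = -3K_1e^(-2t) + 2K_2e^(-t)

Coefficient matrix A = [[-5, 2], [-6, 2]].
Characteristic polynomial det(A - λI) = λ^2 + 3λ + 2 = 0.
Eigenvalues λ = -2, -1.
For λ=-2: (A-λI) row 1 is [-3, 2], so an eigenvector is (-2, -3).
For λ=-1: (A-λI) row 1 is [-4, 2], so an eigenvector is (1, 2).
General solution: K_1e^(-2t)(-2,-3) + K_2e^(-t)(1,2).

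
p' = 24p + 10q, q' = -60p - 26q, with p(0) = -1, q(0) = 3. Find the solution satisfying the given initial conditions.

p(t) = -e^(-6t), q(t) = 3e^(-6t)

Coefficient matrix A = [[24, 10], [-60, -26]].
Characteristic polynomial det(A - λI) = λ^2 + 2λ - 24 = 0.
Eigenvalues λ = -6, 4.
For λ=-6: (A-λI) row 1 is [30, 10], so an eigenvector is (-1, 3).
For λ=4: (A-λI) row 1 is [20, 10], so an eigenvector is (-1, 2).
General solution: K_1e^(-6t)(-1,3) + K_2e^(4t)(-1,2).
Applying p(0)=-1, q(0)=3 gives K_1=1, K_2=0.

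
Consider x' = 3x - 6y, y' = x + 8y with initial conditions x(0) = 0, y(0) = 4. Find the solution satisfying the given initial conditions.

x(t) = -24e^(6t) + 24e^(5t), y(t) = 12e^(6t) - 8e^(5t)

Coefficient matrix A = [[3, -6], [1, 8]].
Characteristic polynomial det(A - λI) = λ^2 - 11λ + 30 = 0.
Eigenvalues λ = 5, 6.
For λ=5: (A-λI) row 1 is [-2, -6], so an eigenvector is (3, -1).
For λ=6: (A-λI) row 1 is [-3, -6], so an eigenvector is (-2, 1).
General solution: K_1e^(5t)(3,-1) + K_2e^(6t)(-2,1).
Applying x(0)=0, y(0)=4 gives K_1=8, K_2=12.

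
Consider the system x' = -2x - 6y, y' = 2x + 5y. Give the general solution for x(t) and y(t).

x(t) = 2K_1e^(t) - 3K_2e^(2t), y(t) = -K_1e^(t) + 2K_2e^(2t)

Coefficient matrix A = [[-2, -6], [2, 5]].
Characteristic polynomial det(A - λI) = λ^2 - 3λ + 2 = 0.
Eigenvalues λ = 1, 2.
For λ=1: (A-λI) row 1 is [-3, -6], so an eigenvector is (2, -1).
For λ=2: (A-λI) row 1 is [-4, -6], so an eigenvector is (-3, 2).
General solution: K_1e^(t)(2,-1) + K_2e^(2t)(-3,2).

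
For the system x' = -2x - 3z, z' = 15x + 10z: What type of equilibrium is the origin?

A = [[-2,-3],[15,10]]; det(A-λI) = λ^2 - 8λ + 25.
λ = 4 ± 3i: positive real part.

unstable spiral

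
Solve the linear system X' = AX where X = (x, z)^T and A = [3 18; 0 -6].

x(t) = c_1e^(3t) - 2c_2e^(-6t), z(t) = c_2e^(-6t)

Coefficient matrix A = [[3, 18], [0, -6]].
Characteristic polynomial det(A - λI) = λ^2 + 3λ - 18 = 0.
Eigenvalues λ = 3, -6.
For λ=3: (A-λI) row 1 is [0, 18], so an eigenvector is (1, 0).
For λ=-6: (A-λI) row 1 is [9, 18], so an eigenvector is (-2, 1).
General solution: c_1e^(3t)(1,0) + c_2e^(-6t)(-2,1).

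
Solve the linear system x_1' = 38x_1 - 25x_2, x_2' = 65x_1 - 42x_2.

Coefficient matrix A = [[38, -25], [65, -42]].
Characteristic polynomial det(A - λI) = λ^2 + 4λ + 29 = 0.
Eigenvalues λ = -2 ± 5i (complex conjugate pair).
For λ=-2+5i: an eigenvector is (-2,-3) - i(-1,-2) = (-2 + i, -3 + 2i).
A real fundamental pair from Re and Im of e^((-2+5i)t)v: X_1 = e^(-2t)(cos(5t)·(-2,-3) + sin(5t)·(-1,-2)), X_2 = e^(-2t)(sin(5t)·(-2,-3) - cos(5t)·(-1,-2)).
General solution: C_1X_1 + C_2X_2.

x_1(t) = -C_1e^(-2t)sin(5t) - 2C_1e^(-2t)cos(5t) - 2C_2e^(-2t)sin(5t) + C_2e^(-2t)cos(5t), x_2(t) = -2C_1e^(-2t)sin(5t) - 3C_1e^(-2t)cos(5t) - 3C_2e^(-2t)sin(5t) + 2C_2e^(-2t)cos(5t)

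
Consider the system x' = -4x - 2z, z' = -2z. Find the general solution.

x(t) = -C_1e^(-2t) - C_2e^(-4t), z(t) = C_1e^(-2t)

Coefficient matrix A = [[-4, -2], [0, -2]].
Characteristic polynomial det(A - λI) = λ^2 + 6λ + 8 = 0.
Eigenvalues λ = -2, -4.
For λ=-2: (A-λI) row 1 is [-2, -2], so an eigenvector is (-1, 1).
For λ=-4: (A-λI) row 1 is [0, -2], so an eigenvector is (-1, 0).
General solution: C_1e^(-2t)(-1,1) + C_2e^(-4t)(-1,0).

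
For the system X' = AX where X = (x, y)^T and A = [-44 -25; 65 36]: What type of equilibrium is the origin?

stable spiral

A = [[-44,-25],[65,36]]; det(A-λI) = λ^2 + 8λ + 41.
λ = -4 ± 5i: negative real part.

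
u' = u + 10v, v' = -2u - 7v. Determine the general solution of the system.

Coefficient matrix A = [[1, 10], [-2, -7]].
Characteristic polynomial det(A - λI) = λ^2 + 6λ + 13 = 0.
Eigenvalues λ = -3 ± 2i (complex conjugate pair).
For λ=-3+2i: an eigenvector is (1,0) - i(2,-1) = (1 - 2i, 0 + i).
A real fundamental pair from Re and Im of e^((-3+2i)t)v: X_1 = e^(-3t)(cos(2t)·(1,0) + sin(2t)·(2,-1)), X_2 = e^(-3t)(sin(2t)·(1,0) - cos(2t)·(2,-1)).
General solution: c_1X_1 + c_2X_2.

u(t) = 2c_1e^(-3t)sin(2t) + c_1e^(-3t)cos(2t) + c_2e^(-3t)sin(2t) - 2c_2e^(-3t)cos(2t), v(t) = -c_1e^(-3t)sin(2t) + c_2e^(-3t)cos(2t)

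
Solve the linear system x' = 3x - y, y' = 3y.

x(t) = C_1e^(3t) + C_2te^(3t) + 3C_2e^(3t), y(t) = -C_2e^(3t)

Coefficient matrix A = [[3, -1], [0, 3]].
Characteristic polynomial det(A - λI) = λ^2 - 6λ + 9 = 0.
Single eigenvalue λ = 3 with algebraic multiplicity 2.
Eigenvector v = (1,0); generalized eigenvector w with (A-λI)w=v is (3,-1).
General solution: e^(3t)[C_1·v + C_2·(t·v + w)].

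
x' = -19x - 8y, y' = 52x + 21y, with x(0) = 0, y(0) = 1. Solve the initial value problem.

Coefficient matrix A = [[-19, -8], [52, 21]].
Characteristic polynomial det(A - λI) = λ^2 - 2λ + 17 = 0.
Eigenvalues λ = 1 ± 4i (complex conjugate pair).
For λ=1+4i: an eigenvector is (1,-2) - i(-1,3) = (1 + i, -2 - 3i).
A real fundamental pair from Re and Im of e^((1+4i)t)v: X_1 = e^(t)(cos(4t)·(1,-2) + sin(4t)·(-1,3)), X_2 = e^(t)(sin(4t)·(1,-2) - cos(4t)·(-1,3)).
General solution: c_1X_1 + c_2X_2.
Applying x(0)=0, y(0)=1 gives c_1=1, c_2=-1.

x(t) = -2e^(t)sin(4t), y(t) = 5e^(t)sin(4t) + e^(t)cos(4t)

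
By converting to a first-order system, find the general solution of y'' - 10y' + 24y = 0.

Let x_1 = y, x_2 = y'. Then x_1' = x_2 and x_2' = -24x_1 + 10x_2.
A = [[0,1],[-24,10]]; det(A-λI) = λ^2 - 10λ + 24.
Eigenvalues λ = 4, 6 with eigenvectors (1,4), (1,6).

y(t) = c_1e^(4t) + c_2e^(6t)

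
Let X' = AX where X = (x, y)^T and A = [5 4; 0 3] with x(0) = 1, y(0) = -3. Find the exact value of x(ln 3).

-1053

A = [[5,4],[0,3]]; eigenvalues λ = 5, 3.
Eigenvectors: (-1,0) for λ=5, (2,-1) for λ=3.
From the initial condition, c_1 = 5, c_2 = 3.
x(ln 3) = (5)(3^5)(-1) + (3)(3^3)(2) = -1053.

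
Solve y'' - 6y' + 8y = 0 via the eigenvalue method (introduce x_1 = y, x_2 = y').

y(t) = C_1e^(2t) + C_2e^(4t)

Let x_1 = y, x_2 = y'. Then x_1' = x_2 and x_2' = -8x_1 + 6x_2.
A = [[0,1],[-8,6]]; det(A-λI) = λ^2 - 6λ + 8.
Eigenvalues λ = 2, 4 with eigenvectors (1,2), (1,4).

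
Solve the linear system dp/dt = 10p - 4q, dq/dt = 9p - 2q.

Coefficient matrix A = [[10, -4], [9, -2]].
Characteristic polynomial det(A - λI) = λ^2 - 8λ + 16 = 0.
Single eigenvalue λ = 4 with algebraic multiplicity 2.
Eigenvector v = (-2,-3); generalized eigenvector w with (A-λI)w=v is (1,2).
General solution: e^(4t)[K_1·v + K_2·(t·v + w)].

p(t) = -2K_1e^(4t) - 2K_2te^(4t) + K_2e^(4t), q(t) = -3K_1e^(4t) - 3K_2te^(4t) + 2K_2e^(4t)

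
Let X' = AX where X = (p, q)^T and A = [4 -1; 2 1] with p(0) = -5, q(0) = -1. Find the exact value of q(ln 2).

A = [[4,-1],[2,1]]; eigenvalues λ = 3, 2.
Eigenvectors: (-1,-1) for λ=3, (-1,-2) for λ=2.
From the initial condition, c_1 = 9, c_2 = -4.
q(ln 2) = (9)(2^3)(-1) + (-4)(2^2)(-2) = -40.

-40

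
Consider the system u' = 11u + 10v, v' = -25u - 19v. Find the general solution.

u(t) = K_1e^(-4t)sin(5t) - K_1e^(-4t)cos(5t) - K_2e^(-4t)sin(5t) - K_2e^(-4t)cos(5t), v(t) = -K_1e^(-4t)sin(5t) + 2K_1e^(-4t)cos(5t) + 2K_2e^(-4t)sin(5t) + K_2e^(-4t)cos(5t)

Coefficient matrix A = [[11, 10], [-25, -19]].
Characteristic polynomial det(A - λI) = λ^2 + 8λ + 41 = 0.
Eigenvalues λ = -4 ± 5i (complex conjugate pair).
For λ=-4+5i: an eigenvector is (-1,2) - i(1,-1) = (-1 - i, 2 + i).
A real fundamental pair from Re and Im of e^((-4+5i)t)v: X_1 = e^(-4t)(cos(5t)·(-1,2) + sin(5t)·(1,-1)), X_2 = e^(-4t)(sin(5t)·(-1,2) - cos(5t)·(1,-1)).
General solution: K_1X_1 + K_2X_2.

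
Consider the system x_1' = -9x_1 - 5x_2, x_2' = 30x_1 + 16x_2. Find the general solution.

Coefficient matrix A = [[-9, -5], [30, 16]].
Characteristic polynomial det(A - λI) = λ^2 - 7λ + 6 = 0.
Eigenvalues λ = 1, 6.
For λ=1: (A-λI) row 1 is [-10, -5], so an eigenvector is (1, -2).
For λ=6: (A-λI) row 1 is [-15, -5], so an eigenvector is (-1, 3).
General solution: c_1e^(t)(1,-2) + c_2e^(6t)(-1,3).

x_1(t) = c_1e^(t) - c_2e^(6t), x_2(t) = -2c_1e^(t) + 3c_2e^(6t)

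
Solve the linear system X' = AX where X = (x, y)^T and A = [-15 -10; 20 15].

x(t) = -K_1e^(5t) - K_2e^(-5t), y(t) = 2K_1e^(5t) + K_2e^(-5t)

Coefficient matrix A = [[-15, -10], [20, 15]].
Characteristic polynomial det(A - λI) = λ^2 - 25 = 0.
Eigenvalues λ = 5, -5.
For λ=5: (A-λI) row 1 is [-20, -10], so an eigenvector is (-1, 2).
For λ=-5: (A-λI) row 1 is [-10, -10], so an eigenvector is (-1, 1).
General solution: K_1e^(5t)(-1,2) + K_2e^(-5t)(-1,1).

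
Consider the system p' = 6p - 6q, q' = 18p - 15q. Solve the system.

Coefficient matrix A = [[6, -6], [18, -15]].
Characteristic polynomial det(A - λI) = λ^2 + 9λ + 18 = 0.
Eigenvalues λ = -3, -6.
For λ=-3: (A-λI) row 1 is [9, -6], so an eigenvector is (2, 3).
For λ=-6: (A-λI) row 1 is [12, -6], so an eigenvector is (1, 2).
General solution: K_1e^(-3t)(2,3) + K_2e^(-6t)(1,2).

p(t) = 2K_1e^(-3t) + K_2e^(-6t), q(t) = 3K_1e^(-3t) + 2K_2e^(-6t)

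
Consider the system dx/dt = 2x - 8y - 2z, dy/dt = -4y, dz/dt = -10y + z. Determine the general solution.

Coefficient matrix A = [[2, -8, -2], [0, -4, 0], [0, -10, 1]].
det(A - λI) = 0 gives eigenvalues λ = 1, -4, 2.
For λ=1: eigenvector (2,0,1).
For λ=-4: eigenvector (2,1,2).
For λ=2: eigenvector (1,0,0).
General solution: c_1e^(t)(2,0,1) + c_2e^(-4t)(2,1,2) + c_3e^(2t)(1,0,0).

x(t) = 2c_1e^(t) + 2c_2e^(-4t) + c_3e^(2t), y(t) = c_2e^(-4t), z(t) = c_1e^(t) + 2c_2e^(-4t)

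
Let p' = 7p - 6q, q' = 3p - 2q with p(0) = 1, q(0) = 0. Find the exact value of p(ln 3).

159

A = [[7,-6],[3,-2]]; eigenvalues λ = 1, 4.
Eigenvectors: (1,1) for λ=1, (2,1) for λ=4.
From the initial condition, c_1 = -1, c_2 = 1.
p(ln 3) = (-1)(3^1)(1) + (1)(3^4)(2) = 159.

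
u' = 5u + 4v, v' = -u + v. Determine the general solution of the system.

Coefficient matrix A = [[5, 4], [-1, 1]].
Characteristic polynomial det(A - λI) = λ^2 - 6λ + 9 = 0.
Single eigenvalue λ = 3 with algebraic multiplicity 2.
Eigenvector v = (2,-1); generalized eigenvector w with (A-λI)w=v is (1,0).
General solution: e^(3t)[c_1·v + c_2·(t·v + w)].

u(t) = 2c_1e^(3t) + 2c_2te^(3t) + c_2e^(3t), v(t) = -c_1e^(3t) - c_2te^(3t)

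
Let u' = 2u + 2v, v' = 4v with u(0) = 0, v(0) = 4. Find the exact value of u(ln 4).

A = [[2,2],[0,4]]; eigenvalues λ = 2, 4.
Eigenvectors: (1,0) for λ=2, (-1,-1) for λ=4.
From the initial condition, c_1 = -4, c_2 = -4.
u(ln 4) = (-4)(4^2)(1) + (-4)(4^4)(-1) = 960.

960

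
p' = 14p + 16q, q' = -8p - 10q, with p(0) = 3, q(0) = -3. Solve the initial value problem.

p(t) = 3e^(-2t), q(t) = -3e^(-2t)

Coefficient matrix A = [[14, 16], [-8, -10]].
Characteristic polynomial det(A - λI) = λ^2 - 4λ - 12 = 0.
Eigenvalues λ = 6, -2.
For λ=6: (A-λI) row 1 is [8, 16], so an eigenvector is (-2, 1).
For λ=-2: (A-λI) row 1 is [16, 16], so an eigenvector is (-1, 1).
General solution: K_1e^(6t)(-2,1) + K_2e^(-2t)(-1,1).
Applying p(0)=3, q(0)=-3 gives K_1=0, K_2=-3.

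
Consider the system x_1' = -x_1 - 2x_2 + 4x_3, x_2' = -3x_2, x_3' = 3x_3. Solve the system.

x_1(t) = C_1e^(3t) + C_2e^(-3t) + C_3e^(-t), x_2(t) = C_2e^(-3t), x_3(t) = C_1e^(3t)

Coefficient matrix A = [[-1, -2, 4], [0, -3, 0], [0, 0, 3]].
det(A - λI) = 0 gives eigenvalues λ = 3, -3, -1.
For λ=3: eigenvector (1,0,1).
For λ=-3: eigenvector (1,1,0).
For λ=-1: eigenvector (1,0,0).
General solution: C_1e^(3t)(1,0,1) + C_2e^(-3t)(1,1,0) + C_3e^(-t)(1,0,0).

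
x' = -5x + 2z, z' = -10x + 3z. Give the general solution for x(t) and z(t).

Coefficient matrix A = [[-5, 2], [-10, 3]].
Characteristic polynomial det(A - λI) = λ^2 + 2λ + 5 = 0.
Eigenvalues λ = -1 ± 2i (complex conjugate pair).
For λ=-1+2i: an eigenvector is (0,-1) - i(-1,-2) = (0 + i, -1 + 2i).
A real fundamental pair from Re and Im of e^((-1+2i)t)v: X_1 = e^(-t)(cos(2t)·(0,-1) + sin(2t)·(-1,-2)), X_2 = e^(-t)(sin(2t)·(0,-1) - cos(2t)·(-1,-2)).
General solution: C_1X_1 + C_2X_2.

x(t) = -C_1e^(-t)sin(2t) + C_2e^(-t)cos(2t), z(t) = -2C_1e^(-t)sin(2t) - C_1e^(-t)cos(2t) - C_2e^(-t)sin(2t) + 2C_2e^(-t)cos(2t)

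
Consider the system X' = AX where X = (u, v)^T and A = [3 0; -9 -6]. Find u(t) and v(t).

Coefficient matrix A = [[3, 0], [-9, -6]].
Characteristic polynomial det(A - λI) = λ^2 + 3λ - 18 = 0.
Eigenvalues λ = 3, -6.
For λ=3: (A-λI) row 2 is [-9, -9], so an eigenvector is (-1, 1).
For λ=-6: (A-λI) row 1 is [9, 0], so an eigenvector is (0, -1).
General solution: C_1e^(3t)(-1,1) + C_2e^(-6t)(0,-1).

u(t) = -C_1e^(3t), v(t) = C_1e^(3t) - C_2e^(-6t)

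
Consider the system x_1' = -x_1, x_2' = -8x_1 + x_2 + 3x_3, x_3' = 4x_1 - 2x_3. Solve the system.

x_1(t) = K_1e^(-t), x_2(t) = -2K_1e^(-t) + K_2e^(t) - K_3e^(-2t), x_3(t) = 4K_1e^(-t) + K_3e^(-2t)

Coefficient matrix A = [[-1, 0, 0], [-8, 1, 3], [4, 0, -2]].
det(A - λI) = 0 gives eigenvalues λ = -1, 1, -2.
For λ=-1: eigenvector (1,-2,4).
For λ=1: eigenvector (0,1,0).
For λ=-2: eigenvector (0,-1,1).
General solution: K_1e^(-t)(1,-2,4) + K_2e^(t)(0,1,0) + K_3e^(-2t)(0,-1,1).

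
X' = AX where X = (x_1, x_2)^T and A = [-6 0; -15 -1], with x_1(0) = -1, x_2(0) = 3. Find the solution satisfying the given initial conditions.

x_1(t) = -e^(-6t), x_2(t) = 6e^(-t) - 3e^(-6t)

Coefficient matrix A = [[-6, 0], [-15, -1]].
Characteristic polynomial det(A - λI) = λ^2 + 7λ + 6 = 0.
Eigenvalues λ = -6, -1.
For λ=-6: (A-λI) row 2 is [-15, 5], so an eigenvector is (1, 3).
For λ=-1: (A-λI) row 1 is [-5, 0], so an eigenvector is (0, 1).
General solution: K_1e^(-6t)(1,3) + K_2e^(-t)(0,1).
Applying x_1(0)=-1, x_2(0)=3 gives K_1=-1, K_2=6.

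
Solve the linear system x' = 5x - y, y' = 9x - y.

x(t) = K_1e^(2t) + K_2te^(2t), y(t) = 3K_1e^(2t) + 3K_2te^(2t) - K_2e^(2t)

Coefficient matrix A = [[5, -1], [9, -1]].
Characteristic polynomial det(A - λI) = λ^2 - 4λ + 4 = 0.
Single eigenvalue λ = 2 with algebraic multiplicity 2.
Eigenvector v = (1,3); generalized eigenvector w with (A-λI)w=v is (0,-1).
General solution: e^(2t)[K_1·v + K_2·(t·v + w)].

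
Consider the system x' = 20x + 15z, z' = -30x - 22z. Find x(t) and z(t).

Coefficient matrix A = [[20, 15], [-30, -22]].
Characteristic polynomial det(A - λI) = λ^2 + 2λ + 10 = 0.
Eigenvalues λ = -1 ± 3i (complex conjugate pair).
For λ=-1+3i: an eigenvector is (1,-1) - i(2,-3) = (1 - 2i, -1 + 3i).
A real fundamental pair from Re and Im of e^((-1+3i)t)v: X_1 = e^(-t)(cos(3t)·(1,-1) + sin(3t)·(2,-3)), X_2 = e^(-t)(sin(3t)·(1,-1) - cos(3t)·(2,-3)).
General solution: K_1X_1 + K_2X_2.

x(t) = 2K_1e^(-t)sin(3t) + K_1e^(-t)cos(3t) + K_2e^(-t)sin(3t) - 2K_2e^(-t)cos(3t), z(t) = -3K_1e^(-t)sin(3t) - K_1e^(-t)cos(3t) - K_2e^(-t)sin(3t) + 3K_2e^(-t)cos(3t)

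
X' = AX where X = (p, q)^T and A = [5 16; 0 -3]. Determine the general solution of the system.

Coefficient matrix A = [[5, 16], [0, -3]].
Characteristic polynomial det(A - λI) = λ^2 - 2λ - 15 = 0.
Eigenvalues λ = 5, -3.
For λ=5: (A-λI) row 1 is [0, 16], so an eigenvector is (-1, 0).
For λ=-3: (A-λI) row 1 is [8, 16], so an eigenvector is (-2, 1).
General solution: c_1e^(5t)(-1,0) + c_2e^(-3t)(-2,1).

p(t) = -c_1e^(5t) - 2c_2e^(-3t), q(t) = c_2e^(-3t)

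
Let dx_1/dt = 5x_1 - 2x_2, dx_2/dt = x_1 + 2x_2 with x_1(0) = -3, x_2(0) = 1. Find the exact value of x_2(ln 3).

-189

A = [[5,-2],[1,2]]; eigenvalues λ = 4, 3.
Eigenvectors: (-2,-1) for λ=4, (-1,-1) for λ=3.
From the initial condition, c_1 = 4, c_2 = -5.
x_2(ln 3) = (4)(3^4)(-1) + (-5)(3^3)(-1) = -189.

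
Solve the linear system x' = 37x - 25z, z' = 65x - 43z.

x(t) = -2c_1e^(-3t)sin(5t) + c_1e^(-3t)cos(5t) + c_2e^(-3t)sin(5t) + 2c_2e^(-3t)cos(5t), z(t) = -3c_1e^(-3t)sin(5t) + 2c_1e^(-3t)cos(5t) + 2c_2e^(-3t)sin(5t) + 3c_2e^(-3t)cos(5t)

Coefficient matrix A = [[37, -25], [65, -43]].
Characteristic polynomial det(A - λI) = λ^2 + 6λ + 34 = 0.
Eigenvalues λ = -3 ± 5i (complex conjugate pair).
For λ=-3+5i: an eigenvector is (1,2) - i(-2,-3) = (1 + 2i, 2 + 3i).
A real fundamental pair from Re and Im of e^((-3+5i)t)v: X_1 = e^(-3t)(cos(5t)·(1,2) + sin(5t)·(-2,-3)), X_2 = e^(-3t)(sin(5t)·(1,2) - cos(5t)·(-2,-3)).
General solution: c_1X_1 + c_2X_2.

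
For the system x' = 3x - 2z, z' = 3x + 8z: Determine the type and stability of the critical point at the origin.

unstable node

A = [[3,-2],[3,8]]; det(A-λI) = λ^2 - 11λ + 30.
λ = 5, 6: both positive.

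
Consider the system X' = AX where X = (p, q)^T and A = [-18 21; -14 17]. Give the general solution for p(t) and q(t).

Coefficient matrix A = [[-18, 21], [-14, 17]].
Characteristic polynomial det(A - λI) = λ^2 + λ - 12 = 0.
Eigenvalues λ = 3, -4.
For λ=3: (A-λI) row 1 is [-21, 21], so an eigenvector is (1, 1).
For λ=-4: (A-λI) row 1 is [-14, 21], so an eigenvector is (3, 2).
General solution: C_1e^(3t)(1,1) + C_2e^(-4t)(3,2).

p(t) = C_1e^(3t) + 3C_2e^(-4t), q(t) = C_1e^(3t) + 2C_2e^(-4t)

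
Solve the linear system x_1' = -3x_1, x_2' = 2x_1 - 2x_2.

x_1(t) = K_1e^(-3t), x_2(t) = -2K_1e^(-3t) + K_2e^(-2t)

Coefficient matrix A = [[-3, 0], [2, -2]].
Characteristic polynomial det(A - λI) = λ^2 + 5λ + 6 = 0.
Eigenvalues λ = -3, -2.
For λ=-3: (A-λI) row 2 is [2, 1], so an eigenvector is (1, -2).
For λ=-2: (A-λI) row 1 is [-1, 0], so an eigenvector is (0, 1).
General solution: K_1e^(-3t)(1,-2) + K_2e^(-2t)(0,1).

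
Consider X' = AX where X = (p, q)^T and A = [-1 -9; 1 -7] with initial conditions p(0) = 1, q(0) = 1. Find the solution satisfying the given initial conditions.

p(t) = -6te^(-4t) + e^(-4t), q(t) = -2te^(-4t) + e^(-4t)

Coefficient matrix A = [[-1, -9], [1, -7]].
Characteristic polynomial det(A - λI) = λ^2 + 8λ + 16 = 0.
Single eigenvalue λ = -4 with algebraic multiplicity 2.
Eigenvector v = (-3,-1); generalized eigenvector w with (A-λI)w=v is (2,1).
General solution: e^(-4t)[c_1·v + c_2·(t·v + w)].
Applying p(0)=1, q(0)=1 gives c_1=1, c_2=2.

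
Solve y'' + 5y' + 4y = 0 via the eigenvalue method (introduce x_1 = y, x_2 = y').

Let x_1 = y, x_2 = y'. Then x_1' = x_2 and x_2' = -4x_1 - 5x_2.
A = [[0,1],[-4,-5]]; det(A-λI) = λ^2 + 5λ + 4.
Eigenvalues λ = -1, -4 with eigenvectors (1,-1), (1,-4).

y(t) = c_1e^(-t) + c_2e^(-4t)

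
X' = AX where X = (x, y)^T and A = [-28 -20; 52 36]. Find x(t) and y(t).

Coefficient matrix A = [[-28, -20], [52, 36]].
Characteristic polynomial det(A - λI) = λ^2 - 8λ + 32 = 0.
Eigenvalues λ = 4 ± 4i (complex conjugate pair).
For λ=4+4i: an eigenvector is (2,-3) - i(-1,2) = (2 + i, -3 - 2i).
A real fundamental pair from Re and Im of e^((4+4i)t)v: X_1 = e^(4t)(cos(4t)·(2,-3) + sin(4t)·(-1,2)), X_2 = e^(4t)(sin(4t)·(2,-3) - cos(4t)·(-1,2)).
General solution: K_1X_1 + K_2X_2.

x(t) = -K_1e^(4t)sin(4t) + 2K_1e^(4t)cos(4t) + 2K_2e^(4t)sin(4t) + K_2e^(4t)cos(4t), y(t) = 2K_1e^(4t)sin(4t) - 3K_1e^(4t)cos(4t) - 3K_2e^(4t)sin(4t) - 2K_2e^(4t)cos(4t)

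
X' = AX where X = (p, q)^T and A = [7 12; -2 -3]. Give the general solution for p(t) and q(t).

p(t) = 2c_1e^(t) - 3c_2e^(3t), q(t) = -c_1e^(t) + c_2e^(3t)

Coefficient matrix A = [[7, 12], [-2, -3]].
Characteristic polynomial det(A - λI) = λ^2 - 4λ + 3 = 0.
Eigenvalues λ = 1, 3.
For λ=1: (A-λI) row 1 is [6, 12], so an eigenvector is (2, -1).
For λ=3: (A-λI) row 1 is [4, 12], so an eigenvector is (-3, 1).
General solution: c_1e^(t)(2,-1) + c_2e^(3t)(-3,1).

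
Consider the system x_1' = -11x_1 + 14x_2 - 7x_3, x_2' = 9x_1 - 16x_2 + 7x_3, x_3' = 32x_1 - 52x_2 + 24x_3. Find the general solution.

Coefficient matrix A = [[-11, 14, -7], [9, -16, 7], [32, -52, 24]].
det(A - λI) = 0 gives eigenvalues λ = 3, -4, -2.
For λ=3: eigenvector (1,-1,-4).
For λ=-4: eigenvector (1,-1,-3).
For λ=-2: eigenvector (0,1,2).
General solution: K_1e^(3t)(1,-1,-4) + K_2e^(-4t)(1,-1,-3) + K_3e^(-2t)(0,1,2).

x_1(t) = K_1e^(3t) + K_2e^(-4t), x_2(t) = -K_1e^(3t) - K_2e^(-4t) + K_3e^(-2t), x_3(t) = -4K_1e^(3t) - 3K_2e^(-4t) + 2K_3e^(-2t)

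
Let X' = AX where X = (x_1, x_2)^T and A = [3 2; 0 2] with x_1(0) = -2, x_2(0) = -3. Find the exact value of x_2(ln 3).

-27

A = [[3,2],[0,2]]; eigenvalues λ = 2, 3.
Eigenvectors: (2,-1) for λ=2, (1,0) for λ=3.
From the initial condition, c_1 = 3, c_2 = -8.
x_2(ln 3) = (3)(3^2)(-1) + (-8)(3^3)(0) = -27.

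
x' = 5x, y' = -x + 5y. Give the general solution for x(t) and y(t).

Coefficient matrix A = [[5, 0], [-1, 5]].
Characteristic polynomial det(A - λI) = λ^2 - 10λ + 25 = 0.
Single eigenvalue λ = 5 with algebraic multiplicity 2.
Eigenvector v = (0,-1); generalized eigenvector w with (A-λI)w=v is (1,-2).
General solution: e^(5t)[K_1·v + K_2·(t·v + w)].

x(t) = K_2e^(5t), y(t) = -K_1e^(5t) - K_2te^(5t) - 2K_2e^(5t)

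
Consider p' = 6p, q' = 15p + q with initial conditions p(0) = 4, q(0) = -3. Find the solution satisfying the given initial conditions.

Coefficient matrix A = [[6, 0], [15, 1]].
Characteristic polynomial det(A - λI) = λ^2 - 7λ + 6 = 0.
Eigenvalues λ = 1, 6.
For λ=1: (A-λI) row 1 is [5, 0], so an eigenvector is (0, -1).
For λ=6: (A-λI) row 2 is [15, -5], so an eigenvector is (-1, -3).
General solution: C_1e^(t)(0,-1) + C_2e^(6t)(-1,-3).
Applying p(0)=4, q(0)=-3 gives C_1=15, C_2=-4.

p(t) = 4e^(6t), q(t) = 12e^(6t) - 15e^(t)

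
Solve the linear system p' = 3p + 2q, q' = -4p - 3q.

Coefficient matrix A = [[3, 2], [-4, -3]].
Characteristic polynomial det(A - λI) = λ^2 - 1 = 0.
Eigenvalues λ = 1, -1.
For λ=1: (A-λI) row 1 is [2, 2], so an eigenvector is (1, -1).
For λ=-1: (A-λI) row 1 is [4, 2], so an eigenvector is (-1, 2).
General solution: c_1e^(t)(1,-1) + c_2e^(-t)(-1,2).

p(t) = c_1e^(t) - c_2e^(-t), q(t) = -c_1e^(t) + 2c_2e^(-t)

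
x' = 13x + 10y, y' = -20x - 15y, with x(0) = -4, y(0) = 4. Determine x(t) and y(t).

Coefficient matrix A = [[13, 10], [-20, -15]].
Characteristic polynomial det(A - λI) = λ^2 + 2λ + 5 = 0.
Eigenvalues λ = -1 ± 2i (complex conjugate pair).
For λ=-1+2i: an eigenvector is (-1,1) - i(-2,3) = (-1 + 2i, 1 - 3i).
A real fundamental pair from Re and Im of e^((-1+2i)t)v: X_1 = e^(-t)(cos(2t)·(-1,1) + sin(2t)·(-2,3)), X_2 = e^(-t)(sin(2t)·(-1,1) - cos(2t)·(-2,3)).
General solution: K_1X_1 + K_2X_2.
Applying x(0)=-4, y(0)=4 gives K_1=4, K_2=0.

x(t) = -8e^(-t)sin(2t) - 4e^(-t)cos(2t), y(t) = 12e^(-t)sin(2t) + 4e^(-t)cos(2t)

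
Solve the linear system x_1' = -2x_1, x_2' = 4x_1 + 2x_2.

Coefficient matrix A = [[-2, 0], [4, 2]].
Characteristic polynomial det(A - λI) = λ^2 - 4 = 0.
Eigenvalues λ = -2, 2.
For λ=-2: (A-λI) row 2 is [4, 4], so an eigenvector is (-1, 1).
For λ=2: (A-λI) row 1 is [-4, 0], so an eigenvector is (0, 1).
General solution: K_1e^(-2t)(-1,1) + K_2e^(2t)(0,1).

x_1(t) = -K_1e^(-2t), x_2(t) = K_1e^(-2t) + K_2e^(2t)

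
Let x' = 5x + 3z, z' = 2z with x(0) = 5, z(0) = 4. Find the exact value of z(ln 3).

36

A = [[5,3],[0,2]]; eigenvalues λ = 2, 5.
Eigenvectors: (1,-1) for λ=2, (-1,0) for λ=5.
From the initial condition, c_1 = -4, c_2 = -9.
z(ln 3) = (-4)(3^2)(-1) + (-9)(3^5)(0) = 36.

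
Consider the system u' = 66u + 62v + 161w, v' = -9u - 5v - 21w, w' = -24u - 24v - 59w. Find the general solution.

Coefficient matrix A = [[66, 62, 161], [-9, -5, -21], [-24, -24, -59]].
det(A - λI) = 0 gives eigenvalues λ = 4, 1, -3.
For λ=4: eigenvector (-1,1,0).
For λ=1: eigenvector (4,1,-2).
For λ=-3: eigenvector (-7,0,3).
General solution: c_1e^(4t)(-1,1,0) + c_2e^(t)(4,1,-2) + c_3e^(-3t)(-7,0,3).

u(t) = -c_1e^(4t) + 4c_2e^(t) - 7c_3e^(-3t), v(t) = c_1e^(4t) + c_2e^(t), w(t) = -2c_2e^(t) + 3c_3e^(-3t)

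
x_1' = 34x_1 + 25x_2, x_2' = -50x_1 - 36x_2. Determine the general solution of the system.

Coefficient matrix A = [[34, 25], [-50, -36]].
Characteristic polynomial det(A - λI) = λ^2 + 2λ + 26 = 0.
Eigenvalues λ = -1 ± 5i (complex conjugate pair).
For λ=-1+5i: an eigenvector is (1,-1) - i(2,-3) = (1 - 2i, -1 + 3i).
A real fundamental pair from Re and Im of e^((-1+5i)t)v: X_1 = e^(-t)(cos(5t)·(1,-1) + sin(5t)·(2,-3)), X_2 = e^(-t)(sin(5t)·(1,-1) - cos(5t)·(2,-3)).
General solution: c_1X_1 + c_2X_2.

x_1(t) = 2c_1e^(-t)sin(5t) + c_1e^(-t)cos(5t) + c_2e^(-t)sin(5t) - 2c_2e^(-t)cos(5t), x_2(t) = -3c_1e^(-t)sin(5t) - c_1e^(-t)cos(5t) - c_2e^(-t)sin(5t) + 3c_2e^(-t)cos(5t)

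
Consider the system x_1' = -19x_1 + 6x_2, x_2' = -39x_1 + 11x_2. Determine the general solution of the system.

x_1(t) = c_1e^(-4t)sin(3t) + c_1e^(-4t)cos(3t) + c_2e^(-4t)sin(3t) - c_2e^(-4t)cos(3t), x_2(t) = 2c_1e^(-4t)sin(3t) + 3c_1e^(-4t)cos(3t) + 3c_2e^(-4t)sin(3t) - 2c_2e^(-4t)cos(3t)

Coefficient matrix A = [[-19, 6], [-39, 11]].
Characteristic polynomial det(A - λI) = λ^2 + 8λ + 25 = 0.
Eigenvalues λ = -4 ± 3i (complex conjugate pair).
For λ=-4+3i: an eigenvector is (1,3) - i(1,2) = (1 - i, 3 - 2i).
A real fundamental pair from Re and Im of e^((-4+3i)t)v: X_1 = e^(-4t)(cos(3t)·(1,3) + sin(3t)·(1,2)), X_2 = e^(-4t)(sin(3t)·(1,3) - cos(3t)·(1,2)).
General solution: c_1X_1 + c_2X_2.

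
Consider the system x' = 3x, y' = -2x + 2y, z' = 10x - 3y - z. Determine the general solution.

Coefficient matrix A = [[3, 0, 0], [-2, 2, 0], [10, -3, -1]].
det(A - λI) = 0 gives eigenvalues λ = 3, 2, -1.
For λ=3: eigenvector (1,-2,4).
For λ=2: eigenvector (0,1,-1).
For λ=-1: eigenvector (0,0,1).
General solution: C_1e^(3t)(1,-2,4) + C_2e^(2t)(0,1,-1) + C_3e^(-t)(0,0,1).

x(t) = C_1e^(3t), y(t) = -2C_1e^(3t) + C_2e^(2t), z(t) = 4C_1e^(3t) - C_2e^(2t) + C_3e^(-t)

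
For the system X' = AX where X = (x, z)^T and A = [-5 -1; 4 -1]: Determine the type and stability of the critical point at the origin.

stable improper node

A = [[-5,-1],[4,-1]]; det(A-λI) = λ^2 + 6λ + 9.
repeated λ = -3 with a single eigenvector.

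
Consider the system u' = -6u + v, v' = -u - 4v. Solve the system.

u(t) = C_1e^(-5t) + C_2te^(-5t) + C_2e^(-5t), v(t) = C_1e^(-5t) + C_2te^(-5t) + 2C_2e^(-5t)

Coefficient matrix A = [[-6, 1], [-1, -4]].
Characteristic polynomial det(A - λI) = λ^2 + 10λ + 25 = 0.
Single eigenvalue λ = -5 with algebraic multiplicity 2.
Eigenvector v = (1,1); generalized eigenvector w with (A-λI)w=v is (1,2).
General solution: e^(-5t)[C_1·v + C_2·(t·v + w)].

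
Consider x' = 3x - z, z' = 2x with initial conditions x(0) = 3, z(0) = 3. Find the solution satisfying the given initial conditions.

Coefficient matrix A = [[3, -1], [2, 0]].
Characteristic polynomial det(A - λI) = λ^2 - 3λ + 2 = 0.
Eigenvalues λ = 1, 2.
For λ=1: (A-λI) row 1 is [2, -1], so an eigenvector is (1, 2).
For λ=2: (A-λI) row 1 is [1, -1], so an eigenvector is (-1, -1).
General solution: K_1e^(t)(1,2) + K_2e^(2t)(-1,-1).
Applying x(0)=3, z(0)=3 gives K_1=0, K_2=-3.

x(t) = 3e^(2t), z(t) = 3e^(2t)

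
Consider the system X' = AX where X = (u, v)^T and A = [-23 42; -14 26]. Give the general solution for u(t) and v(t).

Coefficient matrix A = [[-23, 42], [-14, 26]].
Characteristic polynomial det(A - λI) = λ^2 - 3λ - 10 = 0.
Eigenvalues λ = -2, 5.
For λ=-2: (A-λI) row 1 is [-21, 42], so an eigenvector is (-2, -1).
For λ=5: (A-λI) row 1 is [-28, 42], so an eigenvector is (-3, -2).
General solution: K_1e^(-2t)(-2,-1) + K_2e^(5t)(-3,-2).

u(t) = -2K_1e^(-2t) - 3K_2e^(5t), v(t) = -K_1e^(-2t) - 2K_2e^(5t)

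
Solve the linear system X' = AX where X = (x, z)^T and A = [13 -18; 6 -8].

x(t) = 3K_1e^(t) + 2K_2e^(4t), z(t) = 2K_1e^(t) + K_2e^(4t)

Coefficient matrix A = [[13, -18], [6, -8]].
Characteristic polynomial det(A - λI) = λ^2 - 5λ + 4 = 0.
Eigenvalues λ = 1, 4.
For λ=1: (A-λI) row 1 is [12, -18], so an eigenvector is (3, 2).
For λ=4: (A-λI) row 1 is [9, -18], so an eigenvector is (2, 1).
General solution: K_1e^(t)(3,2) + K_2e^(4t)(2,1).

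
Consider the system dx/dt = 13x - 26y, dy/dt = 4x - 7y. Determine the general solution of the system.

Coefficient matrix A = [[13, -26], [4, -7]].
Characteristic polynomial det(A - λI) = λ^2 - 6λ + 13 = 0.
Eigenvalues λ = 3 ± 2i (complex conjugate pair).
For λ=3+2i: an eigenvector is (-3,-1) - i(-2,-1) = (-3 + 2i, -1 + i).
A real fundamental pair from Re and Im of e^((3+2i)t)v: X_1 = e^(3t)(cos(2t)·(-3,-1) + sin(2t)·(-2,-1)), X_2 = e^(3t)(sin(2t)·(-3,-1) - cos(2t)·(-2,-1)).
General solution: K_1X_1 + K_2X_2.

x(t) = -2K_1e^(3t)sin(2t) - 3K_1e^(3t)cos(2t) - 3K_2e^(3t)sin(2t) + 2K_2e^(3t)cos(2t), y(t) = -K_1e^(3t)sin(2t) - K_1e^(3t)cos(2t) - K_2e^(3t)sin(2t) + K_2e^(3t)cos(2t)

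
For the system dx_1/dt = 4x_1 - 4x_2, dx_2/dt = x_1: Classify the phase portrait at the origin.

A = [[4,-4],[1,0]]; det(A-λI) = λ^2 - 4λ + 4.
repeated λ = 2 with a single eigenvector.

unstable improper node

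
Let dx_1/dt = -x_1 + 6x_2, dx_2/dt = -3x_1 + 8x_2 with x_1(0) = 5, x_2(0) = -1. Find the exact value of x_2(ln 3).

-1647

A = [[-1,6],[-3,8]]; eigenvalues λ = 2, 5.
Eigenvectors: (-2,-1) for λ=2, (1,1) for λ=5.
From the initial condition, c_1 = -6, c_2 = -7.
x_2(ln 3) = (-6)(3^2)(-1) + (-7)(3^5)(1) = -1647.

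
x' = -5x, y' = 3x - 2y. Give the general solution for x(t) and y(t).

Coefficient matrix A = [[-5, 0], [3, -2]].
Characteristic polynomial det(A - λI) = λ^2 + 7λ + 10 = 0.
Eigenvalues λ = -2, -5.
For λ=-2: (A-λI) row 1 is [-3, 0], so an eigenvector is (0, 1).
For λ=-5: (A-λI) row 2 is [3, 3], so an eigenvector is (1, -1).
General solution: C_1e^(-2t)(0,1) + C_2e^(-5t)(1,-1).

x(t) = C_2e^(-5t), y(t) = C_1e^(-2t) - C_2e^(-5t)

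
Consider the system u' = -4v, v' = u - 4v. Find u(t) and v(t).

Coefficient matrix A = [[0, -4], [1, -4]].
Characteristic polynomial det(A - λI) = λ^2 + 4λ + 4 = 0.
Single eigenvalue λ = -2 with algebraic multiplicity 2.
Eigenvector v = (2,1); generalized eigenvector w with (A-λI)w=v is (-3,-2).
General solution: e^(-2t)[C_1·v + C_2·(t·v + w)].

u(t) = 2C_1e^(-2t) + 2C_2te^(-2t) - 3C_2e^(-2t), v(t) = C_1e^(-2t) + C_2te^(-2t) - 2C_2e^(-2t)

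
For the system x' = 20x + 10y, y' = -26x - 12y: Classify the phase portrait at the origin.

A = [[20,10],[-26,-12]]; det(A-λI) = λ^2 - 8λ + 20.
λ = 4 ± 2i: positive real part.

unstable spiral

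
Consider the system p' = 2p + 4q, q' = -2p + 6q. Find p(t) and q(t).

p(t) = K_1e^(4t)sin(2t) - K_1e^(4t)cos(2t) - K_2e^(4t)sin(2t) - K_2e^(4t)cos(2t), q(t) = K_1e^(4t)sin(2t) - K_2e^(4t)cos(2t)

Coefficient matrix A = [[2, 4], [-2, 6]].
Characteristic polynomial det(A - λI) = λ^2 - 8λ + 20 = 0.
Eigenvalues λ = 4 ± 2i (complex conjugate pair).
For λ=4+2i: an eigenvector is (-1,0) - i(1,1) = (-1 - i, 0 - i).
A real fundamental pair from Re and Im of e^((4+2i)t)v: X_1 = e^(4t)(cos(2t)·(-1,0) + sin(2t)·(1,1)), X_2 = e^(4t)(sin(2t)·(-1,0) - cos(2t)·(1,1)).
General solution: K_1X_1 + K_2X_2.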